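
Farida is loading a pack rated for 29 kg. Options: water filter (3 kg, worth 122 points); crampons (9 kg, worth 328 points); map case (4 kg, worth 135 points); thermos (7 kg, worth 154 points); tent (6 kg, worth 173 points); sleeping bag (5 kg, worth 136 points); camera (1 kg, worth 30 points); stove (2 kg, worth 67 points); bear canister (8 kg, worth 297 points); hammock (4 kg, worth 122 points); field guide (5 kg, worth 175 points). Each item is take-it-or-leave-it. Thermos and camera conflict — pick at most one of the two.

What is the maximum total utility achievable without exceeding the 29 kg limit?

1057

By utility per kg: water filter 40.67, bear canister 37.12, crampons 36.44, field guide 35.00 lead.
Best packing: water filter + crampons + map case + bear canister + field guide — 29 kg, 1057 total.
Runner-up water filter + crampons + bear canister + hammock + field guide tops out at 1044.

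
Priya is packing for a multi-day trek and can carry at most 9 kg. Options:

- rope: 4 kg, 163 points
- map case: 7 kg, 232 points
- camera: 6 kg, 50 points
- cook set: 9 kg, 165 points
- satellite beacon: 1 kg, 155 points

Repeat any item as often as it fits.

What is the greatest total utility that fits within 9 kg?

1395

Best packing: 9×satellite beacon — 9 kg, 1395 total.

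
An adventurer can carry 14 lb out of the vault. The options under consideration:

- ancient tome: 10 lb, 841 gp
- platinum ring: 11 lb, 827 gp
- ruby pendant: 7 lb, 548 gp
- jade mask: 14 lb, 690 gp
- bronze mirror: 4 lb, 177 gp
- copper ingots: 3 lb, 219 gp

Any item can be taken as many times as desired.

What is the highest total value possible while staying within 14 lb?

1096

Greedy by ratio would take ancient tome + copper ingots: 13 lb used, total 1060.
Replace ancient tome and copper ingots with 2×ruby pendant: the trade gains 36 net, giving 1096 at 14 lb.
That's the maximum — no swap from here does better than 1096.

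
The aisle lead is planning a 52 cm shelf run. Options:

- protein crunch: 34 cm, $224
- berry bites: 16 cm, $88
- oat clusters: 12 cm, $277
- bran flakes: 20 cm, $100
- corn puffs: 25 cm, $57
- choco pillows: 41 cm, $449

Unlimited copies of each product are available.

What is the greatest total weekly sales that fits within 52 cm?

1108

Best packing: 4×oat clusters — 48 cm, 1108 total.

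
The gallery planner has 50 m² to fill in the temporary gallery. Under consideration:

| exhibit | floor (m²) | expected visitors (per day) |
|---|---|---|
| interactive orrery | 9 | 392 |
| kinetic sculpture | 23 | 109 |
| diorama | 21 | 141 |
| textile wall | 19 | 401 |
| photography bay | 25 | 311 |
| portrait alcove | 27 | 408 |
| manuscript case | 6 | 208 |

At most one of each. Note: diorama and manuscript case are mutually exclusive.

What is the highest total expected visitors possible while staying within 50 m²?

A density-first pass picks interactive orrery + textile wall + manuscript case — 1001 at 34 m².
The 19 m² tied up in textile wall is better spent on portrait alcove — total rises to 1008 (42 m²).
The closest alternative, interactive orrery + textile wall + manuscript case, reaches only 1001.

1008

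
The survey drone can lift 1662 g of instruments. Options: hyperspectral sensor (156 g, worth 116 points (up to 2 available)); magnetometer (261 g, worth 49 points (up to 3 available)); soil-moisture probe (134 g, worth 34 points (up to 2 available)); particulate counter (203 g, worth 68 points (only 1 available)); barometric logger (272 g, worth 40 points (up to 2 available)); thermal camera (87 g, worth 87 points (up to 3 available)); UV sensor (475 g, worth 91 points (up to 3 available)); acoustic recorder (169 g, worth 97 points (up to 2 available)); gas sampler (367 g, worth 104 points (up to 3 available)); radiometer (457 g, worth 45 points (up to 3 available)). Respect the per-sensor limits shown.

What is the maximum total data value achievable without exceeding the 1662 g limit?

Taking the top-ratio sensors first gives 2×hyperspectral sensor + soil-moisture probe + particulate counter + 3×thermal camera + 2×acoustic recorder + gas sampler for 893 (1615 g).
Replace soil-moisture probe and particulate counter with gas sampler: the trade gains 2 net, giving 895 at 1645 g.

895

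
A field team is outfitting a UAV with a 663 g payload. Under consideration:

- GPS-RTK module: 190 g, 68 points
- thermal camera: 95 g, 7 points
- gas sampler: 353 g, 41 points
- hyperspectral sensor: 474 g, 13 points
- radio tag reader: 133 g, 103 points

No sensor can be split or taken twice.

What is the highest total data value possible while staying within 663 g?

By data value per g: radio tag reader 0.77, GPS-RTK module 0.36, gas sampler 0.12, thermal camera 0.07 lead.
Best packing: GPS-RTK module + thermal camera + radio tag reader — 418 g, 178 total.
An exhaustive check of the 32 subsets confirms 178.

178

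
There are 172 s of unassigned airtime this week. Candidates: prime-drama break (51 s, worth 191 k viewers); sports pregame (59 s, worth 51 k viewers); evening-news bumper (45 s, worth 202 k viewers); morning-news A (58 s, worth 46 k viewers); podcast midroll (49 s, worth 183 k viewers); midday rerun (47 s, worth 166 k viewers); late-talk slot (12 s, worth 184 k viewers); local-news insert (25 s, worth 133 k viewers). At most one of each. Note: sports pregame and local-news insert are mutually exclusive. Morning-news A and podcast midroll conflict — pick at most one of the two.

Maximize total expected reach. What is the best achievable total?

760

By expected reach per s: late-talk slot 15.33, local-news insert 5.32, evening-news bumper 4.49, prime-drama break 3.75 lead.
The ratio heuristic lands on prime-drama break + evening-news bumper + late-talk slot + local-news insert (710) but leaves 39 s idle.
Replace local-news insert with podcast midroll: the trade gains 50 net, giving 760 at 157 s.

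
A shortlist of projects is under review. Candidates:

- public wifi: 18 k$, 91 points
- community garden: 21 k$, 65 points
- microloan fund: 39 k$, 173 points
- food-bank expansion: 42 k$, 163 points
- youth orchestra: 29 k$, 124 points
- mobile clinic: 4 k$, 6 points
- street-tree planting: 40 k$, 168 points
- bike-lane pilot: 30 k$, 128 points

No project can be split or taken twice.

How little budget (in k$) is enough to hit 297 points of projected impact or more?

68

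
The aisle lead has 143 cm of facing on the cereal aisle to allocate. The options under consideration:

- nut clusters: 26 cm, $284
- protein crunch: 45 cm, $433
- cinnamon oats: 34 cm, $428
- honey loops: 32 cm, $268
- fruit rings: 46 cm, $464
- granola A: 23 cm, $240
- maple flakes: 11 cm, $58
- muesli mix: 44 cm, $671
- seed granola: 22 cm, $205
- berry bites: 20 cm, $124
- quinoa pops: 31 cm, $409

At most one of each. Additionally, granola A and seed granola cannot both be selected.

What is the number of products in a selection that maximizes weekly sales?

Optimal total is 1806.
For example cinnamon oats + granola A + maple flakes + muesli mix + quinoa pops achieves it, using 143 cm.
Every optimal selection uses 5 products.

5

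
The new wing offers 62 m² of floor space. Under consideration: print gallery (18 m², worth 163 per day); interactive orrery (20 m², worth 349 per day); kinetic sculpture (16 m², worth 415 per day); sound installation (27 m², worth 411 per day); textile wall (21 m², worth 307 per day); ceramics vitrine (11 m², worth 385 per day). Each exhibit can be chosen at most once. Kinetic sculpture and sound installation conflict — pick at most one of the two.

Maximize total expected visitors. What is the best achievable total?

1149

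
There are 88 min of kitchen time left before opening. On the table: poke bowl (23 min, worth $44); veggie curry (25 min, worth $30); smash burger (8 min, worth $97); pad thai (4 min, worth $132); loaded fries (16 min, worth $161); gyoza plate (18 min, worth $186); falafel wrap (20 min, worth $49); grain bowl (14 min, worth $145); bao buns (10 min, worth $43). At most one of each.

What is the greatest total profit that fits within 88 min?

770

Filling by ratio: smash burger + pad thai + loaded fries + gyoza plate + grain bowl + bao buns for 764, with 18 min left unused.
Replace bao buns with falafel wrap: the trade gains 6 net, giving 770 at 80 min.
That's the maximum — no swap from here does better than 770.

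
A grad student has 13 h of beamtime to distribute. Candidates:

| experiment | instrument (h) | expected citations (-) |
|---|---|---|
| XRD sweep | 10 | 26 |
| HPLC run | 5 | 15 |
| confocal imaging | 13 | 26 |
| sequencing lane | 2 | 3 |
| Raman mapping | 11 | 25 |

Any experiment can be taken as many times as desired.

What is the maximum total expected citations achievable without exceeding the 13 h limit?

33

Taking 2×HPLC run + sequencing lane: 12 h used, 33 in expected citations.
No other feasible combination exceeds 33.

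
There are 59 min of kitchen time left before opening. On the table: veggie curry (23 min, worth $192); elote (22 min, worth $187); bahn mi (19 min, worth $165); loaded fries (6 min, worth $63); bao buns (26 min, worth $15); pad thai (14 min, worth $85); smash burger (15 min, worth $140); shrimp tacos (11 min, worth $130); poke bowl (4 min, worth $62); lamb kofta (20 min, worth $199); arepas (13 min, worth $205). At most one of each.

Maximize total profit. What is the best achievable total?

674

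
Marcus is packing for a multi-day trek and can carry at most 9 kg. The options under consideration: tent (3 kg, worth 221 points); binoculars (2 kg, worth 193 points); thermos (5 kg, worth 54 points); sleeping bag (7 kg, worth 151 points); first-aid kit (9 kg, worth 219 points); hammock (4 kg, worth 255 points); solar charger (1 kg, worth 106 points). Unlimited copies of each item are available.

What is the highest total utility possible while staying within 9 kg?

954

Taking 9×solar charger: 9 kg used, 954 in utility.
No other feasible combination exceeds 954.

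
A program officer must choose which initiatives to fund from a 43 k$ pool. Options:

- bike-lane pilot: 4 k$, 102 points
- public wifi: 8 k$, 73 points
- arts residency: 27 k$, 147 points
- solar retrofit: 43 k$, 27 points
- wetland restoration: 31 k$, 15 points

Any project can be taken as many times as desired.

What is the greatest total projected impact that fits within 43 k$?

The ratio ordering already packs tightly: 10×bike-lane pilot, 40 k$, 1020.
The spare 3 k$ is too small for any remaining project, and no exchange beats 1020.

1020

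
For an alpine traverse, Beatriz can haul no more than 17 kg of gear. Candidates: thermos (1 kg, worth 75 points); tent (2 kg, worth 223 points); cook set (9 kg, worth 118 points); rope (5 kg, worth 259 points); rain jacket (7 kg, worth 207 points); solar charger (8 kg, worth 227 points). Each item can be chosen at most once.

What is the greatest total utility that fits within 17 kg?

784

Ranking by ratio (utility/kg): tent 111.50, thermos 75.00, rope 51.80.
Taking the top-ratio items first gives thermos + tent + rope + rain jacket for 764 (15 kg).
The 7 kg tied up in rain jacket is better spent on solar charger — total rises to 784 (16 kg).
That's the maximum — no swap from here does better than 784.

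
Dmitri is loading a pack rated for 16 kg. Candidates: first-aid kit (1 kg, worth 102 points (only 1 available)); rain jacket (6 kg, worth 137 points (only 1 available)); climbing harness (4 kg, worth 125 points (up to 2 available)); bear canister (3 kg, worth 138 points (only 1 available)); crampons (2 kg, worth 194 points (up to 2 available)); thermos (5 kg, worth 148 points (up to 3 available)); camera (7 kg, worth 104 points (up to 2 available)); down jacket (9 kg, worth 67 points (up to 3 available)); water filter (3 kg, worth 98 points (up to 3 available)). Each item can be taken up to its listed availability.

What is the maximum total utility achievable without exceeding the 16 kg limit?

Taking the top-ratio items first gives first-aid kit + bear canister + 2×crampons + 2×water filter for 824 (14 kg).
The 6 kg tied up in 2×water filter is better spent on 2×climbing harness — total rises to 878 (16 kg).
That's the maximum — no swap from here does better than 878.

878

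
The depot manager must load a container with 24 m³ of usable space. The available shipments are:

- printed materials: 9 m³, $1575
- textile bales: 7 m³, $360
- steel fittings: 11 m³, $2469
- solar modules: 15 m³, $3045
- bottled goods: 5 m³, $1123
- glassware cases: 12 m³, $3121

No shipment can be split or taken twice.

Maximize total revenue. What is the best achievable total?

5590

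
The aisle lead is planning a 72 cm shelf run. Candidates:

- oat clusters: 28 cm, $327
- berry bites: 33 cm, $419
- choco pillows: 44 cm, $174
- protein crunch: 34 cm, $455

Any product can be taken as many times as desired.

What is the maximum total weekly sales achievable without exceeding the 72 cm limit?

2×protein crunch uses 68 of the 72 cm and totals 910.
Every other selection either busts 72 cm or fails to beat 910.

910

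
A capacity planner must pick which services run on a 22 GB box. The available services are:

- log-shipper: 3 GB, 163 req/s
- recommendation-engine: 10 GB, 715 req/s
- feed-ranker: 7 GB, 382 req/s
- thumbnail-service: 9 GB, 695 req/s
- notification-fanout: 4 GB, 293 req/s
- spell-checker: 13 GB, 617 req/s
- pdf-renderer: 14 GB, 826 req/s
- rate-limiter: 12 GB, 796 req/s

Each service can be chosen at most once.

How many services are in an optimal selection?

3

Best achievable throughput is 1573.
One optimal bundle: log-shipper + recommendation-engine + thumbnail-service (22 GB).
All optima have 3 services.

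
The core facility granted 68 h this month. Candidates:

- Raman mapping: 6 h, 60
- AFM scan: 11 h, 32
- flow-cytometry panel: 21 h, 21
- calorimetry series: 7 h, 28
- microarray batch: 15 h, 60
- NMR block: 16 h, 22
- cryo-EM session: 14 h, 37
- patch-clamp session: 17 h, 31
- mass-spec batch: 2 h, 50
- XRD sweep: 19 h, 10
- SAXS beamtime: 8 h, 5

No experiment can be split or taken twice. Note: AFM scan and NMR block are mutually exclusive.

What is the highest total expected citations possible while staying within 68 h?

Raman mapping + AFM scan + calorimetry series + microarray batch + cryo-EM session + mass-spec batch + SAXS beamtime uses 63 of the 68 h and totals 272.
Nothing else feasible within 68 h beats 272.

272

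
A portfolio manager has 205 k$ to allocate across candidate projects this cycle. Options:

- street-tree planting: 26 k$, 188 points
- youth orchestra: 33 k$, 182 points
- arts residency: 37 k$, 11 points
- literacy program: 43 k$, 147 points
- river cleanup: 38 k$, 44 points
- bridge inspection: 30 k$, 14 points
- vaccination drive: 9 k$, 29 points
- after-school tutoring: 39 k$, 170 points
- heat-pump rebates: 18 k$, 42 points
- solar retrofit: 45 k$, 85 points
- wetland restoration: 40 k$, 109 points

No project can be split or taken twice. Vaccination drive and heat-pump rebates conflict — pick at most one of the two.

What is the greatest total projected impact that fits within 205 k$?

Filling by ratio: street-tree planting + youth orchestra + literacy program + vaccination drive + after-school tutoring + wetland restoration for 825, with 15 k$ left unused.
Replace vaccination drive with heat-pump rebates: the trade gains 13 net, giving 838 at 199 k$.
The closest alternative, street-tree planting + youth orchestra + literacy program + vaccination drive + after-school tutoring + wetland restoration, reaches only 825.

838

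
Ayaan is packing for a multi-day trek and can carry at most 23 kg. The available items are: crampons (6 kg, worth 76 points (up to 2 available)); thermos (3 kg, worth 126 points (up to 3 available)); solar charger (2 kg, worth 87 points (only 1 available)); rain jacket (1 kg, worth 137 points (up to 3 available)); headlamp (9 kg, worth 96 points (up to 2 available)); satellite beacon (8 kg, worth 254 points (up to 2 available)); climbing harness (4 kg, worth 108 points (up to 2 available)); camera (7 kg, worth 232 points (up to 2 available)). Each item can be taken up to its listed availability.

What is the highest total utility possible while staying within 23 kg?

Filling by ratio: 3×thermos + solar charger + 3×rain jacket + camera for 1108, with 2 kg left unused.
Replace camera with satellite beacon: the trade gains 22 net, giving 1130 at 22 kg.
That's the maximum — no swap from here does better than 1130.

1130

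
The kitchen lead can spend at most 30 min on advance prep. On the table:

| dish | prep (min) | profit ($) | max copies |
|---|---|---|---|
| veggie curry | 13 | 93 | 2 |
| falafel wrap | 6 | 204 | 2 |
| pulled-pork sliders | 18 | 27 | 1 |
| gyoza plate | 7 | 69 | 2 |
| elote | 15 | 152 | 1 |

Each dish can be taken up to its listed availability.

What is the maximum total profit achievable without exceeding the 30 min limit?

Ranking by ratio (profit/min): falafel wrap 34.00, elote 10.13, gyoza plate 9.86.
Taking 2×falafel wrap + elote: 27 min used, 560 in profit.
Every other selection either busts 30 min or exceeds an availability limit or fails to beat 560.

560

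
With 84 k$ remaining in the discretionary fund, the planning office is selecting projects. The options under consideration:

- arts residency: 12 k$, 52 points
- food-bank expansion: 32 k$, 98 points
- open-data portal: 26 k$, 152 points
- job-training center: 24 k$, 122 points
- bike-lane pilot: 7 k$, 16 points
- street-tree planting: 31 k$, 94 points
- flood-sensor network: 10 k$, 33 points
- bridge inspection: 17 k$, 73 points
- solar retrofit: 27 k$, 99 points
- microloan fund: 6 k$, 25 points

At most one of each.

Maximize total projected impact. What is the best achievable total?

405

Density check — open-data portal 5.85, job-training center 5.08, arts residency 4.33, bridge inspection 4.29 are the best per k$.
Greedy by ratio would take arts residency + open-data portal + job-training center + bridge inspection: 79 k$ used, total 399.
The 12 k$ tied up in arts residency is better spent on flood-sensor network + microloan fund — total rises to 405 (83 k$).
Runner-up arts residency + open-data portal + job-training center + bridge inspection tops out at 399.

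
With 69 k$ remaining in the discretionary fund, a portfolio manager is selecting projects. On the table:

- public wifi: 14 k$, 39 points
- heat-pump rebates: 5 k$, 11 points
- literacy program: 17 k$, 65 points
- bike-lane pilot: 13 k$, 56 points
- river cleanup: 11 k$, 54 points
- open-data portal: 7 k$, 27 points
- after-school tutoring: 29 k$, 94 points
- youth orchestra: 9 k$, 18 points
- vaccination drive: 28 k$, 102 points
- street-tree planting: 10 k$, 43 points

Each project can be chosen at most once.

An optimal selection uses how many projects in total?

5

Optimal total is 282.
For example bike-lane pilot + river cleanup + open-data portal + vaccination drive + street-tree planting achieves it, using 69 k$.
Any selection reaching 282 contains exactly 5 projects.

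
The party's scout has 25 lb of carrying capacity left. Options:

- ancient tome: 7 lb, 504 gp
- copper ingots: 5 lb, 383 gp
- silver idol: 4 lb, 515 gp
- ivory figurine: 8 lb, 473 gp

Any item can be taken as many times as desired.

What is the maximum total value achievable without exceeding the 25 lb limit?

Density check — silver idol 128.75, copper ingots 76.60, ancient tome 72.00 are the best per lb.
The ratio ordering already packs tightly: 6×silver idol, 24 lb, 3090.
Every other selection either busts 25 lb or fails to beat 3090.

3090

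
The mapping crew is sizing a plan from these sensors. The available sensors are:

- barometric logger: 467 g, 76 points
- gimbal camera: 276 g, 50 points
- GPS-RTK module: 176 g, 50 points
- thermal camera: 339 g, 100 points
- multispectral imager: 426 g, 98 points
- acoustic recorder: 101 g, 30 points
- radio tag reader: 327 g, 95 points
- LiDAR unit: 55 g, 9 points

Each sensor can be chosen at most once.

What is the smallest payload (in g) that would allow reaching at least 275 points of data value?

943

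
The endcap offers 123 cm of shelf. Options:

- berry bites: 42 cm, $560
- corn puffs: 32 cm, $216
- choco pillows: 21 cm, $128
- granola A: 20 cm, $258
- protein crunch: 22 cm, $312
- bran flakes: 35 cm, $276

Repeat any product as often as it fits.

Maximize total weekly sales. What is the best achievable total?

A density-first pass picks 5×protein crunch — 1560 at 110 cm.
Replace 4×protein crunch with 5×granola A: the trade gains 42 net, giving 1602 at 122 cm.
No other feasible combination exceeds 1602.

1602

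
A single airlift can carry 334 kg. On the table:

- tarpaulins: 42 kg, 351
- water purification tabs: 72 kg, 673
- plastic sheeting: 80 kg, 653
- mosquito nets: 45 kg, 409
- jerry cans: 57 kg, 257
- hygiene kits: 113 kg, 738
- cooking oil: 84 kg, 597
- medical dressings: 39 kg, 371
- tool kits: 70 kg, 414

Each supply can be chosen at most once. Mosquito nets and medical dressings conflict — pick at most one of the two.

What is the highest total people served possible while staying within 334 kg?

2683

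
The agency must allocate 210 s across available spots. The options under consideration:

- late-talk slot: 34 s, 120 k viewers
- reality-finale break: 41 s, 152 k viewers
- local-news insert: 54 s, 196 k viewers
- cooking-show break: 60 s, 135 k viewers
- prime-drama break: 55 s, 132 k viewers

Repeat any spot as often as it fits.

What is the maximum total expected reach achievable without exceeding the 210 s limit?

Best packing: 5×reality-finale break — 205 s, 760 total.
Nothing else within 210 s beats 760.

760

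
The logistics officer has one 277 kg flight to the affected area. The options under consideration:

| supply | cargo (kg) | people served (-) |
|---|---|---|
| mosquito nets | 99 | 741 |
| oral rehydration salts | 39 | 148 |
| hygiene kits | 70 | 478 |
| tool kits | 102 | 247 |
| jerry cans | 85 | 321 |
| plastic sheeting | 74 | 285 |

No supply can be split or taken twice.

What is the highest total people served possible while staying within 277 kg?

Greedy by ratio would take mosquito nets + hygiene kits + plastic sheeting: 243 kg used, total 1504.
Dropping plastic sheeting frees 74 kg; slotting in jerry cans (85 kg) lifts the total to 1540 at 254 kg.
The closest alternative, mosquito nets + hygiene kits + plastic sheeting, reaches only 1504.

1540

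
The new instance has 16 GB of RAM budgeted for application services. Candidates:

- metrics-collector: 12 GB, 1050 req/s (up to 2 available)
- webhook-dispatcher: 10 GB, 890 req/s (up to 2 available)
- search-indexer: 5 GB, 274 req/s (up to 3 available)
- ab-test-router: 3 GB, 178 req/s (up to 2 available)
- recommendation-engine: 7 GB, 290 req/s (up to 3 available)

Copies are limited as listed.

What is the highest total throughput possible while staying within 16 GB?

1246

Density check — webhook-dispatcher 89.00, metrics-collector 87.50, ab-test-router 59.33, search-indexer 54.80 are the best per GB.
Best packing: webhook-dispatcher + 2×ab-test-router — 16 GB, 1246 total.
Nothing else within 16 GB beats 1246.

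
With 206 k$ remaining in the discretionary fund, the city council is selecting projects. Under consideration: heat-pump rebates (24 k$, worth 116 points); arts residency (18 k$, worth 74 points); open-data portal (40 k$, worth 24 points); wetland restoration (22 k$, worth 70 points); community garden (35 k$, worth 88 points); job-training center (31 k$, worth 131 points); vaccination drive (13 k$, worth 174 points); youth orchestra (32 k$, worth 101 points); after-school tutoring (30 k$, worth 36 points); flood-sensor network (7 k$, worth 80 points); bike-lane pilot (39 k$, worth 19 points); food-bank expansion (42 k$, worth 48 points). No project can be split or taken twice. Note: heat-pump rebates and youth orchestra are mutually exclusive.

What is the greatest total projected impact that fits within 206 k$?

Taking heat-pump rebates + arts residency + wetland restoration + community garden + job-training center + vaccination drive + flood-sensor network + food-bank expansion: 192 k$ used, 781 in projected impact.
Every other selection either busts 206 k$ or breaks a pairing rule or fails to beat 781.

781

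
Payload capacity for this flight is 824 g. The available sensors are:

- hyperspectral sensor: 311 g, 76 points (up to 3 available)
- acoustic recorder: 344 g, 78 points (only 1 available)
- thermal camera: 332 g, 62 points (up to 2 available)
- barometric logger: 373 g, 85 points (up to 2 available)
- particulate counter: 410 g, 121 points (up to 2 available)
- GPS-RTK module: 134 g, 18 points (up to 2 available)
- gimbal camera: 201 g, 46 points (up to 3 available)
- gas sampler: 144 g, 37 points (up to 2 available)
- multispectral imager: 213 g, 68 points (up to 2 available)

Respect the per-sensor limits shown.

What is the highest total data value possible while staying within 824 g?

Ranking by ratio (data value/g): multispectral imager 0.32, particulate counter 0.30, gas sampler 0.26, hyperspectral sensor 0.24.
A density-first pass picks 2×gas sampler + 2×multispectral imager — 210 at 714 g.
Dropping 2×gas sampler and 2×multispectral imager frees 714 g; slotting in 2×particulate counter (820 g) lifts the total to 242 at 820 g.
The spare 4 g is too small for any remaining sensor, and no exchange beats 242.

242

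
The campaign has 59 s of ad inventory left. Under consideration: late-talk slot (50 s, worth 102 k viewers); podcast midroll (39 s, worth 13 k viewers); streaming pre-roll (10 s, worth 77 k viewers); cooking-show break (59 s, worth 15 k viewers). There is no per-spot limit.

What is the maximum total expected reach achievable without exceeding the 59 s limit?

Taking 5×streaming pre-roll: 50 s used, 385 in expected reach.

385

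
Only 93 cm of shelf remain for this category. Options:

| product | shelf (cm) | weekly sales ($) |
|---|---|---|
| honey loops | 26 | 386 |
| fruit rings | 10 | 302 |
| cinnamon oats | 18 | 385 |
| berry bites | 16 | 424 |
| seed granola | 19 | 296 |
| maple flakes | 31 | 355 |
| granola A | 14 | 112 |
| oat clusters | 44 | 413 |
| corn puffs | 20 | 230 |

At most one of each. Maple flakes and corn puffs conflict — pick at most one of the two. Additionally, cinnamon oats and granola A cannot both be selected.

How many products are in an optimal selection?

5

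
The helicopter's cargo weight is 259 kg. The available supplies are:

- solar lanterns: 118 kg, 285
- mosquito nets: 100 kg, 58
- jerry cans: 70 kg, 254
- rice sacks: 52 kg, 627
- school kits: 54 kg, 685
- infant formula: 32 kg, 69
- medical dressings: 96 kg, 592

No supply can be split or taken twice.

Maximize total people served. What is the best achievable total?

Ranking by ratio (people served/kg): school kits 12.69, rice sacks 12.06, medical dressings 6.17, jerry cans 3.63.
Taking rice sacks + school kits + infant formula + medical dressings: 234 kg used, 1973 in people served.
The closest alternative, rice sacks + school kits + medical dressings, reaches only 1904.

1973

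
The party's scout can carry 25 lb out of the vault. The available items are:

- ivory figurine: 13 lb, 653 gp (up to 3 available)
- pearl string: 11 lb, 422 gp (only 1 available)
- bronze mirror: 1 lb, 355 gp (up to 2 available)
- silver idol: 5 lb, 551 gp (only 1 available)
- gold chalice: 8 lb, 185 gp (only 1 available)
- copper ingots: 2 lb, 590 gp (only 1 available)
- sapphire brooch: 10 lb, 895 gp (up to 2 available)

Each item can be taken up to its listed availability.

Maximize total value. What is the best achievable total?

Greedy by ratio would take 2×bronze mirror + silver idol + copper ingots + sapphire brooch: 19 lb used, total 2746.
Dropping silver idol frees 5 lb; slotting in sapphire brooch (10 lb) lifts the total to 3090 at 24 lb.
No other feasible combination exceeds 3090.

3090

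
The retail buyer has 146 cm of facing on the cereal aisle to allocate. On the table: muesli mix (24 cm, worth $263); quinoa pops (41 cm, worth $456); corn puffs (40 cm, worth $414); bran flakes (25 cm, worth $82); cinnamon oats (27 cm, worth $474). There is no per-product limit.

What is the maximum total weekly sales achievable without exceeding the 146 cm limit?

2370

5×cinnamon oats uses 135 of the 146 cm and totals 2370.
No other feasible combination exceeds 2370.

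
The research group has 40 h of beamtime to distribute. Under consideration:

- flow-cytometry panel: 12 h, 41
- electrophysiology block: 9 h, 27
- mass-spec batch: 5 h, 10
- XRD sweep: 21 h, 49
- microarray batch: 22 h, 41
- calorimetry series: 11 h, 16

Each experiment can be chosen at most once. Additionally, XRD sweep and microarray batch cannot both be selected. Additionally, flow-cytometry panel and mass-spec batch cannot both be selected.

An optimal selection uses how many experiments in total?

Optimal total is 90.
For example flow-cytometry panel + XRD sweep achieves it, using 33 h.
All optima have 2 experiments.

2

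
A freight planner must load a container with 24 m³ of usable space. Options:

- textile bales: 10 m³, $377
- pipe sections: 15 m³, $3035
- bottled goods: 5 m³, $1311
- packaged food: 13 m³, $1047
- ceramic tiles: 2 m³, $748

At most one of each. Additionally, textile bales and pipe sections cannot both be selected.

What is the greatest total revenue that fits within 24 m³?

By revenue per m³: ceramic tiles 374.00, bottled goods 262.20, pipe sections 202.33 lead.
Best packing: pipe sections + bottled goods + ceramic tiles — 22 m³, 5094 total.
An exhaustive check of the 32 subsets confirms 5094.

5094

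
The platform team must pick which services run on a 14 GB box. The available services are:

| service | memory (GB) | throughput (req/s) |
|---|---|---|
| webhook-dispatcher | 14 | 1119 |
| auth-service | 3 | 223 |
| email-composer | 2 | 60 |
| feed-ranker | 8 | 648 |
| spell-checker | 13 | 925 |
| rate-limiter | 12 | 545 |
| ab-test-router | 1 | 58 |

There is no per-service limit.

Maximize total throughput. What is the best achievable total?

1119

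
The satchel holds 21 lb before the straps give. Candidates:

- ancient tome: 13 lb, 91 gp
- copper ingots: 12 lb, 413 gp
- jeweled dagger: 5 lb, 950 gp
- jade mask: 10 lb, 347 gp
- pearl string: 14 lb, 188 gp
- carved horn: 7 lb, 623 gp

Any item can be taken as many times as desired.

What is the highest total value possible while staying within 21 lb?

3800

4×jeweled dagger uses 20 of the 21 lb and totals 3800.
Nothing else within 21 lb beats 3800.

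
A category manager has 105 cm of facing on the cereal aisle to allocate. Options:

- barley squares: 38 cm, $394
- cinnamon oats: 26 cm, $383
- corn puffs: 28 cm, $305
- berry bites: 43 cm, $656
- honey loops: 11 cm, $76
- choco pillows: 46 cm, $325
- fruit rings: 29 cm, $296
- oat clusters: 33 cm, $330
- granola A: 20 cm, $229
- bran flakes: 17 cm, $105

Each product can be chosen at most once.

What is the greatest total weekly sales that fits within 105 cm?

1369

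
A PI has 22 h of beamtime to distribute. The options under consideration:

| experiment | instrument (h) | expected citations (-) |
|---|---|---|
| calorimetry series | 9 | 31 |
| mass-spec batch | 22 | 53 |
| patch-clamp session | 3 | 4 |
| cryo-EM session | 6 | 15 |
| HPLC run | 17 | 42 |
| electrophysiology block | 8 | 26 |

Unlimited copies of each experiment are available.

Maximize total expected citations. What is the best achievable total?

67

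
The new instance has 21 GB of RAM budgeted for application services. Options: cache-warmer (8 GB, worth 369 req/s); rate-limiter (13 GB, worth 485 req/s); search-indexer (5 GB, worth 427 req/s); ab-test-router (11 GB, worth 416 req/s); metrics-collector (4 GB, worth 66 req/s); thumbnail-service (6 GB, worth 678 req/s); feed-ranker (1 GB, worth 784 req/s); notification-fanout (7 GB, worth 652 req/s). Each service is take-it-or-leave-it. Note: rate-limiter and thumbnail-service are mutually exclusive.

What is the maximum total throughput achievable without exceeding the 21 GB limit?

2541

Density check — feed-ranker 784.00, thumbnail-service 113.00, notification-fanout 93.14, search-indexer 85.40 are the best per GB.
The ratio ordering already packs tightly: search-indexer + thumbnail-service + feed-ranker + notification-fanout, 19 GB, 2541.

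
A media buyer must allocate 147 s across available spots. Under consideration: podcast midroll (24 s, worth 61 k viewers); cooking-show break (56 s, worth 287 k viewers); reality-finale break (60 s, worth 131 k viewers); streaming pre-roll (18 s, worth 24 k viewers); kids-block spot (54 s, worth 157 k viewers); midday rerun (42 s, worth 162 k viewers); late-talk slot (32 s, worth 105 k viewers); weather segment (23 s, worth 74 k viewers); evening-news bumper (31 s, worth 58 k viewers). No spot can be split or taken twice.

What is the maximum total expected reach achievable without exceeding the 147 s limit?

584

Filling by ratio: cooking-show break + midday rerun + late-talk slot for 554, with 17 s left unused.
The 32 s tied up in late-talk slot is better spent on podcast midroll + weather segment — total rises to 584 (145 s).
The spare 2 s is too small for any remaining spot, and no exchange beats 584.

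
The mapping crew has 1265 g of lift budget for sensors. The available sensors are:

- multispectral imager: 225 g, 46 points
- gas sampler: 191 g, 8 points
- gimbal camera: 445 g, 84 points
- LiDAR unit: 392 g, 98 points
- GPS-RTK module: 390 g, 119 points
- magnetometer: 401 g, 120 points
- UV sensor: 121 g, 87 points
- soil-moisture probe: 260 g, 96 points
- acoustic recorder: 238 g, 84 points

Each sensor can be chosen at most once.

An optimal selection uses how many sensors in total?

5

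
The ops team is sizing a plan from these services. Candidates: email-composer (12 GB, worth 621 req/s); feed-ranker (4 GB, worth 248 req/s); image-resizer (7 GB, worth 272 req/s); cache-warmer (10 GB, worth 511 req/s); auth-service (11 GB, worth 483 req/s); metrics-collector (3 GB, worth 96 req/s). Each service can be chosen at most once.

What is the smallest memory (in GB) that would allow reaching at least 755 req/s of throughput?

Need the lightest bundle worth ≥ 755.
feed-ranker + cache-warmer: 759 throughput at 14 GB.
Any bundle with less than 14 GB falls short of 755.

14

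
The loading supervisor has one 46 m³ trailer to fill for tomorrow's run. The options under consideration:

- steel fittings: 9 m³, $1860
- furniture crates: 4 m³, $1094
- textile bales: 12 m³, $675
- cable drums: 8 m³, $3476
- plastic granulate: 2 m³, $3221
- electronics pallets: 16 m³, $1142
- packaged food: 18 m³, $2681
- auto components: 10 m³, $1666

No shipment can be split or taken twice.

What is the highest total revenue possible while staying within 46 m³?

Ranking by ratio (revenue/m³): plastic granulate 1610.50, cable drums 434.50, furniture crates 273.50.
The ratio heuristic lands on steel fittings + furniture crates + textile bales + cable drums + plastic granulate + auto components (11992) but leaves 1 m³ idle.
The 22 m³ tied up in textile bales and auto components is better spent on packaged food — total rises to 12332 (41 m³).
An exhaustive check of the 256 subsets confirms 12332.

12332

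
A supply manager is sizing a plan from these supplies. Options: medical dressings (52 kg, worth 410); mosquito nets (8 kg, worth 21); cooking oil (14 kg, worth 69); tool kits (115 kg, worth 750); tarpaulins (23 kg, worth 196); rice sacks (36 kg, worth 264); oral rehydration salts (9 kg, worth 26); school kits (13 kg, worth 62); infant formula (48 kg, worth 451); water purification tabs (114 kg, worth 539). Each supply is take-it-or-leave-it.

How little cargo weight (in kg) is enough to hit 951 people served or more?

Look for the lowest-cargo combination reaching 951.
Taking tarpaulins + rice sacks + school kits + infant formula gives 973 (≥ 951) for 120 kg.
Below 120 kg the best achievable stays under 951.

120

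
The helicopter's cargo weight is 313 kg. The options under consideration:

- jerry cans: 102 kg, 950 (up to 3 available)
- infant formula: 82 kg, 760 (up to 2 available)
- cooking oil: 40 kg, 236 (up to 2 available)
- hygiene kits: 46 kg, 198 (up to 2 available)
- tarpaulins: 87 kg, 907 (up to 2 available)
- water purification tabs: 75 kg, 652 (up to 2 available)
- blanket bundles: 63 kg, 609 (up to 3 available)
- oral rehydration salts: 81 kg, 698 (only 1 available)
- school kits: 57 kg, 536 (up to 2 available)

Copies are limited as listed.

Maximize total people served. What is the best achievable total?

3110

Ranking by ratio (people served/kg): tarpaulins 10.43, blanket bundles 9.67, school kits 9.40, jerry cans 9.31.
Greedy by ratio would take 2×tarpaulins + 2×blanket bundles: 300 kg used, total 3032.
The 126 kg tied up in 2×blanket bundles is better spent on infant formula + school kits — total rises to 3110 (313 kg).
That's the maximum — no swap from here does better than 3110.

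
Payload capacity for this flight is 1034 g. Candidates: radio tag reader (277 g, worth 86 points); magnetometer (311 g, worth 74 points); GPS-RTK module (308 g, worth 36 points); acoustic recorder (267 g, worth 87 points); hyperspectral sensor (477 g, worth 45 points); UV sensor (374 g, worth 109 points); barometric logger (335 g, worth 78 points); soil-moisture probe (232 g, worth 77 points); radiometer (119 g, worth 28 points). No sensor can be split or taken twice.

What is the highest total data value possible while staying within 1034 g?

301

Greedy by ratio would take radio tag reader + acoustic recorder + soil-moisture probe + radiometer: 895 g used, total 278.
Dropping radio tag reader frees 277 g; slotting in UV sensor (374 g) lifts the total to 301 at 992 g.
The closest alternative, radio tag reader + UV sensor + soil-moisture probe + radiometer, reaches only 300.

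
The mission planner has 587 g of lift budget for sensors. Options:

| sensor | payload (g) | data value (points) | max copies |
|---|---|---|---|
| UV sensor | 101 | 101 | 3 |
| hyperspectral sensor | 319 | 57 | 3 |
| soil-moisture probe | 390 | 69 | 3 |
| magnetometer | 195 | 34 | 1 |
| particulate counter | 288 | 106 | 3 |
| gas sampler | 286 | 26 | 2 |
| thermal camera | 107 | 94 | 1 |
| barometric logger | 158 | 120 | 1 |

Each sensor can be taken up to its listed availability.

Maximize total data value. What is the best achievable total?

517

Taking 3×UV sensor + thermal camera + barometric logger: 568 g used, 517 in data value.
That's the maximum — no swap from here does better than 517.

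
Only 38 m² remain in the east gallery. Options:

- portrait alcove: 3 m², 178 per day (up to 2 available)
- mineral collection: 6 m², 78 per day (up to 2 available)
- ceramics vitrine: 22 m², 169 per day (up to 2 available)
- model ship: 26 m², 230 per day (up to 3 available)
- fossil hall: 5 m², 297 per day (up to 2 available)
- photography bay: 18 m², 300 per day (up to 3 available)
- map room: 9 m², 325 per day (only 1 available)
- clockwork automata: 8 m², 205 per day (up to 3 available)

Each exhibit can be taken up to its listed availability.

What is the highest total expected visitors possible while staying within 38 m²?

1507

Ranking by ratio (expected visitors/m²): fossil hall 59.40, portrait alcove 59.33, map room 36.11.
A density-first pass picks 2×portrait alcove + 2×fossil hall + map room + clockwork automata — 1480 at 33 m².
Dropping portrait alcove frees 3 m²; slotting in clockwork automata (8 m²) lifts the total to 1507 at 38 m².
Nothing else within 38 m² beats 1507.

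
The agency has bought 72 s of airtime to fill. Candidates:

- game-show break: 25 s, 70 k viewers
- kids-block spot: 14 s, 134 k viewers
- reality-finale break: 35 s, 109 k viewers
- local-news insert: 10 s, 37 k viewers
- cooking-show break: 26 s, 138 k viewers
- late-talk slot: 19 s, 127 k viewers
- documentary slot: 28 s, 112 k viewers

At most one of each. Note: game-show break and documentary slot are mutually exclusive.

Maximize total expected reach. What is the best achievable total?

436

Kids-block spot + local-news insert + cooking-show break + late-talk slot uses 69 of the 72 s and totals 436.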